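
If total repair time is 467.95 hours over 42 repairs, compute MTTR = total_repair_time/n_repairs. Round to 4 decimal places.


total_repair_time = 467.95
n_repairs = 42
MTTR = 467.95 / 42
MTTR = 11.1417

11.1417


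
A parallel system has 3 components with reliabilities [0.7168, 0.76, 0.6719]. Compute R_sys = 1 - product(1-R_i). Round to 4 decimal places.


Components: [0.7168, 0.76, 0.6719]
(1 - 0.7168) = 0.2832, running product = 0.2832
(1 - 0.76) = 0.24, running product = 0.068
(1 - 0.6719) = 0.3281, running product = 0.0223
Product of (1-R_i) = 0.0223
R_sys = 1 - 0.0223 = 0.9777

0.9777


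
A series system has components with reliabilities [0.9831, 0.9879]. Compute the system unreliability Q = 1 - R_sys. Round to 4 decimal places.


Components: [0.9831, 0.9879]
After component 1: product = 0.9831
After component 2: product = 0.9712
R_sys = 0.9712
Q = 1 - 0.9712 = 0.0288

0.0288


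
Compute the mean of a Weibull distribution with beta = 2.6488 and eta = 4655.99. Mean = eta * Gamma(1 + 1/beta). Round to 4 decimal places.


beta = 2.6488, eta = 4655.99
1/beta = 0.3775
1 + 1/beta = 1.3775
Gamma(1.3775) = 0.8887
Mean = 4655.99 * 0.8887
Mean = 4137.8724

4137.8724


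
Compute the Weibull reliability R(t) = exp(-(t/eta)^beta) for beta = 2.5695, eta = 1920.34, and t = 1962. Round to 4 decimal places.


beta = 2.5695, eta = 1920.34, t = 1962
t/eta = 1962 / 1920.34 = 1.0217
(t/eta)^beta = 1.0217^2.5695 = 1.0567
R(t) = exp(-1.0567)
R(t) = 0.3476

0.3476


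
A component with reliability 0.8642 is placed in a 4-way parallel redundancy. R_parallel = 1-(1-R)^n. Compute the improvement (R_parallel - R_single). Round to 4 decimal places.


R_single = 0.8642, n = 4
1 - R_single = 0.1358
(1 - R_single)^n = 0.1358^4 = 0.0003
R_parallel = 1 - 0.0003 = 0.9997
Improvement = 0.9997 - 0.8642
Improvement = 0.1355

0.1355


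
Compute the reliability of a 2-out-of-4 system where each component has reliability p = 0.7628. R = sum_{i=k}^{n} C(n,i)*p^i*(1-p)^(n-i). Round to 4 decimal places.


k = 2, n = 4, p = 0.7628
i=2: C(4,2)=6 * 0.7628^2 * 0.2372^2 = 0.1964
i=3: C(4,3)=4 * 0.7628^3 * 0.2372^1 = 0.4211
i=4: C(4,4)=1 * 0.7628^4 * 0.2372^0 = 0.3386
R = sum of terms = 0.9561

0.9561


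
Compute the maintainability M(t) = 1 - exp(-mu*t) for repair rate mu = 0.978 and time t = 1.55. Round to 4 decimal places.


mu = 0.978, t = 1.55
mu * t = 0.978 * 1.55 = 1.5159
exp(-1.5159) = 0.2196
M(t) = 1 - 0.2196
M(t) = 0.7804

0.7804


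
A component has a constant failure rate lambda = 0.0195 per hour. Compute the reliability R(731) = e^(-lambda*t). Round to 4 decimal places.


lambda = 0.0195
t = 731
lambda * t = 14.2545
R(t) = e^(-14.2545)
R(t) = 0.0

0.0


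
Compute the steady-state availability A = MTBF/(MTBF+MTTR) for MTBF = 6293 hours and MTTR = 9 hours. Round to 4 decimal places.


MTBF = 6293
MTTR = 9
MTBF + MTTR = 6302
A = 6293 / 6302
A = 0.9986

0.9986


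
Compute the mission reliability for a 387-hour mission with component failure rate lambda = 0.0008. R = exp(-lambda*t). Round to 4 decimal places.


lambda = 0.0008
mission_time = 387
lambda * t = 0.0008 * 387 = 0.3096
R = exp(-0.3096)
R = 0.7337

0.7337


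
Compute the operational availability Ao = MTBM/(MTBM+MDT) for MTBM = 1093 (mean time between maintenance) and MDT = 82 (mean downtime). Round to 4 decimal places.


MTBM = 1093
MDT = 82
MTBM + MDT = 1175
Ao = 1093 / 1175
Ao = 0.9302

0.9302


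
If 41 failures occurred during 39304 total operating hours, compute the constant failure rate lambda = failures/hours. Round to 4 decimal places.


failures = 41
total_hours = 39304
lambda = 41 / 39304
lambda = 0.001

0.001


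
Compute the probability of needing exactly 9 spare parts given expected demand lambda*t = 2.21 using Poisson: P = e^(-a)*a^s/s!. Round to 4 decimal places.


a = 2.21, s = 9
e^(-a) = e^(-2.21) = 0.1097
a^s = 2.21^9 = 1257.5651
s! = 362880
P = 0.1097 * 1257.5651 / 362880
P = 0.0004

0.0004


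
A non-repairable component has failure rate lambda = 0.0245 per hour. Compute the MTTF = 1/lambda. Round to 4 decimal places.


lambda = 0.0245
MTTF = 1 / 0.0245
MTTF = 40.8163

40.8163


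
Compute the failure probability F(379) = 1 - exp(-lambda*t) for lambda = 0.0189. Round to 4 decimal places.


lambda = 0.0189, t = 379
lambda * t = 7.1631
exp(-7.1631) = 0.0008
F(t) = 1 - 0.0008
F(t) = 0.9992

0.9992


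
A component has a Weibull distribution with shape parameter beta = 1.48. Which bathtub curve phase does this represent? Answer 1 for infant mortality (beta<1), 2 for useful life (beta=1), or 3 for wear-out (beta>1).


beta = 1.48
Compare beta to 1:
beta < 1 => infant mortality (phase 1)
beta = 1 => useful life (phase 2)
beta > 1 => wear-out (phase 3)
Since beta = 1.48, this is wear-out (increasing failure rate)
Phase = 3

3


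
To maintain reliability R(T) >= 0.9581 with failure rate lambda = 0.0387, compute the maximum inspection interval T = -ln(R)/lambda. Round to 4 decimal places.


R_target = 0.9581
lambda = 0.0387
-ln(0.9581) = 0.0428
T = 0.0428 / 0.0387
T = 1.106

1.106


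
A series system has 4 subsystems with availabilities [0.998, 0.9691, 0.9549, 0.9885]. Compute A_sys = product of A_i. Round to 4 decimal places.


Subsystems: [0.998, 0.9691, 0.9549, 0.9885]
After subsystem 1 (A=0.998): product = 0.998
After subsystem 2 (A=0.9691): product = 0.9672
After subsystem 3 (A=0.9549): product = 0.9235
After subsystem 4 (A=0.9885): product = 0.9129
A_sys = 0.9129

0.9129


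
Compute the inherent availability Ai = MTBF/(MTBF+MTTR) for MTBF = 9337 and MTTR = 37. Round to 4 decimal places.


MTBF = 9337
MTTR = 37
MTBF + MTTR = 9374
Ai = 9337 / 9374
Ai = 0.9961

0.9961


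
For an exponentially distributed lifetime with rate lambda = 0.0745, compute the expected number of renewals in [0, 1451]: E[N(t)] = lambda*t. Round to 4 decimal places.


lambda = 0.0745
t = 1451
E[N(t)] = lambda * t
E[N(t)] = 0.0745 * 1451
E[N(t)] = 108.0995

108.0995


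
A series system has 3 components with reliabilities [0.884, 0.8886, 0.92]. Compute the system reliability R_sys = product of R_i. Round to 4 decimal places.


Components: [0.884, 0.8886, 0.92]
After component 1 (R=0.884): product = 0.884
After component 2 (R=0.8886): product = 0.7855
After component 3 (R=0.92): product = 0.7227
R_sys = 0.7227

0.7227


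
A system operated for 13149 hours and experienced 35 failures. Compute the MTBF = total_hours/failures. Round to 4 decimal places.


total_hours = 13149
failures = 35
MTBF = 13149 / 35
MTBF = 375.6857

375.6857


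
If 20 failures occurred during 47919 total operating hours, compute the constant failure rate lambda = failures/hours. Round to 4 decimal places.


failures = 20
total_hours = 47919
lambda = 20 / 47919
lambda = 0.0004

0.0004


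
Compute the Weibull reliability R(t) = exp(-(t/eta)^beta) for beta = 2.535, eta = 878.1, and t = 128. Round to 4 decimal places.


beta = 2.535, eta = 878.1, t = 128
t/eta = 128 / 878.1 = 0.1458
(t/eta)^beta = 0.1458^2.535 = 0.0076
R(t) = exp(-0.0076)
R(t) = 0.9924

0.9924


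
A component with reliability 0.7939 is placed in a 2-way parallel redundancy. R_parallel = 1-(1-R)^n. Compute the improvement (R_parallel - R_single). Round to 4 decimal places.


R_single = 0.7939, n = 2
1 - R_single = 0.2061
(1 - R_single)^n = 0.2061^2 = 0.0425
R_parallel = 1 - 0.0425 = 0.9575
Improvement = 0.9575 - 0.7939
Improvement = 0.1636

0.1636


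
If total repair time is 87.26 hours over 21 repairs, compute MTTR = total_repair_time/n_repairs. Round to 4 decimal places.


total_repair_time = 87.26
n_repairs = 21
MTTR = 87.26 / 21
MTTR = 4.1552

4.1552


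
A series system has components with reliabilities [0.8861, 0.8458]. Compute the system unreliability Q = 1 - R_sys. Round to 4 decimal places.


Components: [0.8861, 0.8458]
After component 1: product = 0.8861
After component 2: product = 0.7495
R_sys = 0.7495
Q = 1 - 0.7495 = 0.2505

0.2505


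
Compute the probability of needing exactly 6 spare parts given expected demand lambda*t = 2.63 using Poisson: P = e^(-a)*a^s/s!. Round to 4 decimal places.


a = 2.63, s = 6
e^(-a) = e^(-2.63) = 0.0721
a^s = 2.63^6 = 330.9287
s! = 720
P = 0.0721 * 330.9287 / 720
P = 0.0331

0.0331


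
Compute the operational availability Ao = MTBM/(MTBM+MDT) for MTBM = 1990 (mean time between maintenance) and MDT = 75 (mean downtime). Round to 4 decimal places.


MTBM = 1990
MDT = 75
MTBM + MDT = 2065
Ao = 1990 / 2065
Ao = 0.9637

0.9637


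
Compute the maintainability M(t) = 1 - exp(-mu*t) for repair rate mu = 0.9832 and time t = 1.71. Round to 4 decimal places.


mu = 0.9832, t = 1.71
mu * t = 0.9832 * 1.71 = 1.6813
exp(-1.6813) = 0.1861
M(t) = 1 - 0.1861
M(t) = 0.8139

0.8139


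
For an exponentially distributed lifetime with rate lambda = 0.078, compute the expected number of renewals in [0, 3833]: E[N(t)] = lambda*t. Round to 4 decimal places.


lambda = 0.078
t = 3833
E[N(t)] = lambda * t
E[N(t)] = 0.078 * 3833
E[N(t)] = 298.974

298.974


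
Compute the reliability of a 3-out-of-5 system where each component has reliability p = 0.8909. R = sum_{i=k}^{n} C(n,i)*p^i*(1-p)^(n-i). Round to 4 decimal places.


k = 3, n = 5, p = 0.8909
i=3: C(5,3)=10 * 0.8909^3 * 0.1091^2 = 0.0842
i=4: C(5,4)=5 * 0.8909^4 * 0.1091^1 = 0.3436
i=5: C(5,5)=1 * 0.8909^5 * 0.1091^0 = 0.5612
R = sum of terms = 0.989

0.989


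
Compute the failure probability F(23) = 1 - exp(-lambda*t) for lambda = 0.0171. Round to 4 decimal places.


lambda = 0.0171, t = 23
lambda * t = 0.3933
exp(-0.3933) = 0.6748
F(t) = 1 - 0.6748
F(t) = 0.3252

0.3252


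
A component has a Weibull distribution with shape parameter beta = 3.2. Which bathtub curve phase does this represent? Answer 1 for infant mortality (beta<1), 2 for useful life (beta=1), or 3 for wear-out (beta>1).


beta = 3.2
Compare beta to 1:
beta < 1 => infant mortality (phase 1)
beta = 1 => useful life (phase 2)
beta > 1 => wear-out (phase 3)
Since beta = 3.2, this is wear-out (increasing failure rate)
Phase = 3

3


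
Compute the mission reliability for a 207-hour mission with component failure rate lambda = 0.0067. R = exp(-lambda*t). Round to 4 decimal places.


lambda = 0.0067
mission_time = 207
lambda * t = 0.0067 * 207 = 1.3869
R = exp(-1.3869)
R = 0.2498

0.2498


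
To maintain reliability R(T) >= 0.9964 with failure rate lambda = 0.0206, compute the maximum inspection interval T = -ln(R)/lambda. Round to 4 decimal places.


R_target = 0.9964
lambda = 0.0206
-ln(0.9964) = 0.0036
T = 0.0036 / 0.0206
T = 0.1751

0.1751


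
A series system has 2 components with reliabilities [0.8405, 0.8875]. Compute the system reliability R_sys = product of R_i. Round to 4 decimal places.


Components: [0.8405, 0.8875]
After component 1 (R=0.8405): product = 0.8405
After component 2 (R=0.8875): product = 0.7459
R_sys = 0.7459

0.7459


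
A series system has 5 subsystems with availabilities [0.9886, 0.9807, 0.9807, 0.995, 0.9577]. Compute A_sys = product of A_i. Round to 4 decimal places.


Subsystems: [0.9886, 0.9807, 0.9807, 0.995, 0.9577]
After subsystem 1 (A=0.9886): product = 0.9886
After subsystem 2 (A=0.9807): product = 0.9695
After subsystem 3 (A=0.9807): product = 0.9508
After subsystem 4 (A=0.995): product = 0.9461
After subsystem 5 (A=0.9577): product = 0.906
A_sys = 0.906

0.906


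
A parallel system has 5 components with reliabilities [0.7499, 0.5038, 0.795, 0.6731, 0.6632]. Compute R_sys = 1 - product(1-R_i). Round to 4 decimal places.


Components: [0.7499, 0.5038, 0.795, 0.6731, 0.6632]
(1 - 0.7499) = 0.2501, running product = 0.2501
(1 - 0.5038) = 0.4962, running product = 0.1241
(1 - 0.795) = 0.205, running product = 0.0254
(1 - 0.6731) = 0.3269, running product = 0.0083
(1 - 0.6632) = 0.3368, running product = 0.0028
Product of (1-R_i) = 0.0028
R_sys = 1 - 0.0028 = 0.9972

0.9972


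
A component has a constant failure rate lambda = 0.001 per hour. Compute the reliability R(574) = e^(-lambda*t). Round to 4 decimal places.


lambda = 0.001
t = 574
lambda * t = 0.574
R(t) = e^(-0.574)
R(t) = 0.5633

0.5633


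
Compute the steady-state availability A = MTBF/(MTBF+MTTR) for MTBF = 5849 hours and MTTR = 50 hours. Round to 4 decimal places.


MTBF = 5849
MTTR = 50
MTBF + MTTR = 5899
A = 5849 / 5899
A = 0.9915

0.9915


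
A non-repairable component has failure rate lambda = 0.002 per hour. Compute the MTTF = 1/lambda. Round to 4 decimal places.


lambda = 0.002
MTTF = 1 / 0.002
MTTF = 500.0

500.0


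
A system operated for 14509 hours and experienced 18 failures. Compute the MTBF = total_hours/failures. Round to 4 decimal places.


total_hours = 14509
failures = 18
MTBF = 14509 / 18
MTBF = 806.0556

806.0556


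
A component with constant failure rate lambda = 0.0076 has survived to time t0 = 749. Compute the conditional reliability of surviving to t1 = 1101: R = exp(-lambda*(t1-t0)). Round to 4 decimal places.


lambda = 0.0076
t0 = 749, t1 = 1101
t1 - t0 = 352
lambda * (t1-t0) = 0.0076 * 352 = 2.6752
R = exp(-2.6752)
R = 0.0689

0.0689


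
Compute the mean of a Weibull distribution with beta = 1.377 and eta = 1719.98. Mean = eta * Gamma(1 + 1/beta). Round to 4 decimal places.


beta = 1.377, eta = 1719.98
1/beta = 0.7262
1 + 1/beta = 1.7262
Gamma(1.7262) = 0.9139
Mean = 1719.98 * 0.9139
Mean = 1571.8341

1571.8341


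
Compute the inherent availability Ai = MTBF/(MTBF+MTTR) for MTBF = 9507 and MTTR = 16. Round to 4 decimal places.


MTBF = 9507
MTTR = 16
MTBF + MTTR = 9523
Ai = 9507 / 9523
Ai = 0.9983

0.9983


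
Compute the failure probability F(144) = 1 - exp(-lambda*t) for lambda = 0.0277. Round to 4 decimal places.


lambda = 0.0277, t = 144
lambda * t = 3.9888
exp(-3.9888) = 0.0185
F(t) = 1 - 0.0185
F(t) = 0.9815

0.9815


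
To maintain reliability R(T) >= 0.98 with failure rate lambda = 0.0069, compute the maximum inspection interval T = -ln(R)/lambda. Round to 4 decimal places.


R_target = 0.98
lambda = 0.0069
-ln(0.98) = 0.0202
T = 0.0202 / 0.0069
T = 2.9279

2.9279


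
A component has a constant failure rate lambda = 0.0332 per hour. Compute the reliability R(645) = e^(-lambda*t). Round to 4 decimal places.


lambda = 0.0332
t = 645
lambda * t = 21.414
R(t) = e^(-21.414)
R(t) = 0.0

0.0


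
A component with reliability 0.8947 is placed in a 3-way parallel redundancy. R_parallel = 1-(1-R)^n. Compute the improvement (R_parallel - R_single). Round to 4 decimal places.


R_single = 0.8947, n = 3
1 - R_single = 0.1053
(1 - R_single)^n = 0.1053^3 = 0.0012
R_parallel = 1 - 0.0012 = 0.9988
Improvement = 0.9988 - 0.8947
Improvement = 0.1041

0.1041


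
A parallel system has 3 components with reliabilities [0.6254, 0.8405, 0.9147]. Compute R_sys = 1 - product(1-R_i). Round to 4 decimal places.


Components: [0.6254, 0.8405, 0.9147]
(1 - 0.6254) = 0.3746, running product = 0.3746
(1 - 0.8405) = 0.1595, running product = 0.0597
(1 - 0.9147) = 0.0853, running product = 0.0051
Product of (1-R_i) = 0.0051
R_sys = 1 - 0.0051 = 0.9949

0.9949


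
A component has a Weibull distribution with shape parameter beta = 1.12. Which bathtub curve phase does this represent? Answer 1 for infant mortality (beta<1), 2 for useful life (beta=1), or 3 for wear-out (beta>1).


beta = 1.12
Compare beta to 1:
beta < 1 => infant mortality (phase 1)
beta = 1 => useful life (phase 2)
beta > 1 => wear-out (phase 3)
Since beta = 1.12, this is wear-out (increasing failure rate)
Phase = 3

3


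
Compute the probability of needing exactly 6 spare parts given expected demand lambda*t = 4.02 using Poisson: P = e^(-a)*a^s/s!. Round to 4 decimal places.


a = 4.02, s = 6
e^(-a) = e^(-4.02) = 0.018
a^s = 4.02^6 = 4220.4263
s! = 720
P = 0.018 * 4220.4263 / 720
P = 0.1052

0.1052


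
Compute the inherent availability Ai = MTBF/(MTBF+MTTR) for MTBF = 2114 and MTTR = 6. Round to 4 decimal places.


MTBF = 2114
MTTR = 6
MTBF + MTTR = 2120
Ai = 2114 / 2120
Ai = 0.9972

0.9972


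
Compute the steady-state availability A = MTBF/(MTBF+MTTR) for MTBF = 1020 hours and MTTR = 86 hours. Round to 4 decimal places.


MTBF = 1020
MTTR = 86
MTBF + MTTR = 1106
A = 1020 / 1106
A = 0.9222

0.9222


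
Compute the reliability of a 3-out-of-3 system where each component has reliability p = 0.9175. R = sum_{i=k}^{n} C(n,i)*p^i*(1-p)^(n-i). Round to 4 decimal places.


k = 3, n = 3, p = 0.9175
i=3: C(3,3)=1 * 0.9175^3 * 0.0825^0 = 0.7724
R = sum of terms = 0.7724

0.7724


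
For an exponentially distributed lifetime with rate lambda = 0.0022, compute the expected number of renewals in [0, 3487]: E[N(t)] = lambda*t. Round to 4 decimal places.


lambda = 0.0022
t = 3487
E[N(t)] = lambda * t
E[N(t)] = 0.0022 * 3487
E[N(t)] = 7.6714

7.6714


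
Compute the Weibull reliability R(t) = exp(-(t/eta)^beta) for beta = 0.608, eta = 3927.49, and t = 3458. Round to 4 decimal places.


beta = 0.608, eta = 3927.49, t = 3458
t/eta = 3458 / 3927.49 = 0.8805
(t/eta)^beta = 0.8805^0.608 = 0.9255
R(t) = exp(-0.9255)
R(t) = 0.3963

0.3963


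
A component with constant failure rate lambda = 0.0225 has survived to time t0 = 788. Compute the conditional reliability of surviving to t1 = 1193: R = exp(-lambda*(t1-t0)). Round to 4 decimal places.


lambda = 0.0225
t0 = 788, t1 = 1193
t1 - t0 = 405
lambda * (t1-t0) = 0.0225 * 405 = 9.1125
R = exp(-9.1125)
R = 0.0001

0.0001


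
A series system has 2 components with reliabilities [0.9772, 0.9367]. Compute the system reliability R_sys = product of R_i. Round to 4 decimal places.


Components: [0.9772, 0.9367]
After component 1 (R=0.9772): product = 0.9772
After component 2 (R=0.9367): product = 0.9153
R_sys = 0.9153

0.9153


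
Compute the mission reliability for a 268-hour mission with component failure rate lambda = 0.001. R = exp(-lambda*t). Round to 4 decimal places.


lambda = 0.001
mission_time = 268
lambda * t = 0.001 * 268 = 0.268
R = exp(-0.268)
R = 0.7649

0.7649


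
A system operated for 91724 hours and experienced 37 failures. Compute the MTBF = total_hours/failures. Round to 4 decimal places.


total_hours = 91724
failures = 37
MTBF = 91724 / 37
MTBF = 2479.027

2479.027


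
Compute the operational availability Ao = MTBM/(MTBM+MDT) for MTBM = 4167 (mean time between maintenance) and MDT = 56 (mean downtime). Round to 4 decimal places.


MTBM = 4167
MDT = 56
MTBM + MDT = 4223
Ao = 4167 / 4223
Ao = 0.9867

0.9867


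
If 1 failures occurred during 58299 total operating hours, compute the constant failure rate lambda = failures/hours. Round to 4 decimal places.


failures = 1
total_hours = 58299
lambda = 1 / 58299
lambda = 0.0

0.0


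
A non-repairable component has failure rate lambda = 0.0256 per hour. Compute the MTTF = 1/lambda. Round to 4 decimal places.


lambda = 0.0256
MTTF = 1 / 0.0256
MTTF = 39.0625

39.0625


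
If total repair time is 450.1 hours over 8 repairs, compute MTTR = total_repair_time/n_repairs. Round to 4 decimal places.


total_repair_time = 450.1
n_repairs = 8
MTTR = 450.1 / 8
MTTR = 56.2625

56.2625


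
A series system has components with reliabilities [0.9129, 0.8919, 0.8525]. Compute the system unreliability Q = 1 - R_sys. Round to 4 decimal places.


Components: [0.9129, 0.8919, 0.8525]
After component 1: product = 0.9129
After component 2: product = 0.8142
After component 3: product = 0.6941
R_sys = 0.6941
Q = 1 - 0.6941 = 0.3059

0.3059


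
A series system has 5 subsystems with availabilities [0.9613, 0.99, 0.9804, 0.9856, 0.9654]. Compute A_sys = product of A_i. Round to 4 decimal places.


Subsystems: [0.9613, 0.99, 0.9804, 0.9856, 0.9654]
After subsystem 1 (A=0.9613): product = 0.9613
After subsystem 2 (A=0.99): product = 0.9517
After subsystem 3 (A=0.9804): product = 0.933
After subsystem 4 (A=0.9856): product = 0.9196
After subsystem 5 (A=0.9654): product = 0.8878
A_sys = 0.8878

0.8878


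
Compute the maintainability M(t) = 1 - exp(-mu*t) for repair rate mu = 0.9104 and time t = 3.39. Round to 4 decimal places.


mu = 0.9104, t = 3.39
mu * t = 0.9104 * 3.39 = 3.0863
exp(-3.0863) = 0.0457
M(t) = 1 - 0.0457
M(t) = 0.9543

0.9543


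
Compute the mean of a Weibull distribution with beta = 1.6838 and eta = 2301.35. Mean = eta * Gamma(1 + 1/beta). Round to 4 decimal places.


beta = 1.6838, eta = 2301.35
1/beta = 0.5939
1 + 1/beta = 1.5939
Gamma(1.5939) = 0.8928
Mean = 2301.35 * 0.8928
Mean = 2054.7427

2054.7427


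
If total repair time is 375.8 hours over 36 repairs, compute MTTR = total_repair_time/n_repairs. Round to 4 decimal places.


total_repair_time = 375.8
n_repairs = 36
MTTR = 375.8 / 36
MTTR = 10.4389

10.4389


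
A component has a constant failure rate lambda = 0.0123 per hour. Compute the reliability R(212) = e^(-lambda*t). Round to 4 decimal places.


lambda = 0.0123
t = 212
lambda * t = 2.6076
R(t) = e^(-2.6076)
R(t) = 0.0737

0.0737


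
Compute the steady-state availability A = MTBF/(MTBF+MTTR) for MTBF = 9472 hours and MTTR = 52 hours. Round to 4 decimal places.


MTBF = 9472
MTTR = 52
MTBF + MTTR = 9524
A = 9472 / 9524
A = 0.9945

0.9945


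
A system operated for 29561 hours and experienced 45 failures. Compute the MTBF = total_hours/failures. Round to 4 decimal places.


total_hours = 29561
failures = 45
MTBF = 29561 / 45
MTBF = 656.9111

656.9111


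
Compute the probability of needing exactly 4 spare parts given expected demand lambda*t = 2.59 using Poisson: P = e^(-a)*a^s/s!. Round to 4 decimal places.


a = 2.59, s = 4
e^(-a) = e^(-2.59) = 0.075
a^s = 2.59^4 = 44.9986
s! = 24
P = 0.075 * 44.9986 / 24
P = 0.1407

0.1407


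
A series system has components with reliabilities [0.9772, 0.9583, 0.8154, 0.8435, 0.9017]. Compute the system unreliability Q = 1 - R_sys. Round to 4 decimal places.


Components: [0.9772, 0.9583, 0.8154, 0.8435, 0.9017]
After component 1: product = 0.9772
After component 2: product = 0.9365
After component 3: product = 0.7636
After component 4: product = 0.6441
After component 5: product = 0.5808
R_sys = 0.5808
Q = 1 - 0.5808 = 0.4192

0.4192


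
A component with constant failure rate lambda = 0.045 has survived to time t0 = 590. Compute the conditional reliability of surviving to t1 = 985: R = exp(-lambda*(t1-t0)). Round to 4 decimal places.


lambda = 0.045
t0 = 590, t1 = 985
t1 - t0 = 395
lambda * (t1-t0) = 0.045 * 395 = 17.775
R = exp(-17.775)
R = 0.0

0.0


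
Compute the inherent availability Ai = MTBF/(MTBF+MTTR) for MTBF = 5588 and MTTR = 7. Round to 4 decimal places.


MTBF = 5588
MTTR = 7
MTBF + MTTR = 5595
Ai = 5588 / 5595
Ai = 0.9987

0.9987


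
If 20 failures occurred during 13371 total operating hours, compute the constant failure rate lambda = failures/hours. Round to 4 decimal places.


failures = 20
total_hours = 13371
lambda = 20 / 13371
lambda = 0.0015

0.0015


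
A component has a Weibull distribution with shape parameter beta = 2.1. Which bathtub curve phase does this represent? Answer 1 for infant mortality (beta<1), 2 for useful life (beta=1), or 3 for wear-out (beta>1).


beta = 2.1
Compare beta to 1:
beta < 1 => infant mortality (phase 1)
beta = 1 => useful life (phase 2)
beta > 1 => wear-out (phase 3)
Since beta = 2.1, this is wear-out (increasing failure rate)
Phase = 3

3


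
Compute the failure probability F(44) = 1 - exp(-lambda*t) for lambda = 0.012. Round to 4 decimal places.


lambda = 0.012, t = 44
lambda * t = 0.528
exp(-0.528) = 0.5898
F(t) = 1 - 0.5898
F(t) = 0.4102

0.4102


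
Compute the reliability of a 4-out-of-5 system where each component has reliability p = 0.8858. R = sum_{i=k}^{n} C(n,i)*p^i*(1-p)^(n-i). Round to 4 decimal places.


k = 4, n = 5, p = 0.8858
i=4: C(5,4)=5 * 0.8858^4 * 0.1142^1 = 0.3515
i=5: C(5,5)=1 * 0.8858^5 * 0.1142^0 = 0.5454
R = sum of terms = 0.8969

0.8969


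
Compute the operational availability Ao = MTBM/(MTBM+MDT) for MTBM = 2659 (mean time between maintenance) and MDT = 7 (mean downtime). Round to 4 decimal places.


MTBM = 2659
MDT = 7
MTBM + MDT = 2666
Ao = 2659 / 2666
Ao = 0.9974

0.9974


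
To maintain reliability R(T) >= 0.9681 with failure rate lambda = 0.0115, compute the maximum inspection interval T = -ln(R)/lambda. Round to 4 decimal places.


R_target = 0.9681
lambda = 0.0115
-ln(0.9681) = 0.0324
T = 0.0324 / 0.0115
T = 2.8191

2.8191


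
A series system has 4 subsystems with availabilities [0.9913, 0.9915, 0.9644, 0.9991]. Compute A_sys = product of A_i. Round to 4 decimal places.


Subsystems: [0.9913, 0.9915, 0.9644, 0.9991]
After subsystem 1 (A=0.9913): product = 0.9913
After subsystem 2 (A=0.9915): product = 0.9829
After subsystem 3 (A=0.9644): product = 0.9479
After subsystem 4 (A=0.9991): product = 0.947
A_sys = 0.947

0.947


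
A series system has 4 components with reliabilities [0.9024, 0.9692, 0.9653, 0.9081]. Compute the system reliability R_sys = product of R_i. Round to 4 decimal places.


Components: [0.9024, 0.9692, 0.9653, 0.9081]
After component 1 (R=0.9024): product = 0.9024
After component 2 (R=0.9692): product = 0.8746
After component 3 (R=0.9653): product = 0.8443
After component 4 (R=0.9081): product = 0.7667
R_sys = 0.7667

0.7667


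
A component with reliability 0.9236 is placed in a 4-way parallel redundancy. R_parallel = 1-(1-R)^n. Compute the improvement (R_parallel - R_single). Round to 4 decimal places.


R_single = 0.9236, n = 4
1 - R_single = 0.0764
(1 - R_single)^n = 0.0764^4 = 0.0
R_parallel = 1 - 0.0 = 1.0
Improvement = 1.0 - 0.9236
Improvement = 0.0764

0.0764


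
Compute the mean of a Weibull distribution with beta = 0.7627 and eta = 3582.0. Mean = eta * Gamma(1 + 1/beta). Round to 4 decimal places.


beta = 0.7627, eta = 3582.0
1/beta = 1.3111
1 + 1/beta = 2.3111
Gamma(2.3111) = 1.1746
Mean = 3582.0 * 1.1746
Mean = 4207.3107

4207.3107


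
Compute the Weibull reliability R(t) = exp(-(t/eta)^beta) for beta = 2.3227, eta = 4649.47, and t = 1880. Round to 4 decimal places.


beta = 2.3227, eta = 4649.47, t = 1880
t/eta = 1880 / 4649.47 = 0.4043
(t/eta)^beta = 0.4043^2.3227 = 0.1221
R(t) = exp(-0.1221)
R(t) = 0.8851

0.8851


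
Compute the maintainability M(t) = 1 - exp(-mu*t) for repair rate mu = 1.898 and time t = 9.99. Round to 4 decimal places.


mu = 1.898, t = 9.99
mu * t = 1.898 * 9.99 = 18.961
exp(-18.961) = 0.0
M(t) = 1 - 0.0
M(t) = 1.0

1.0


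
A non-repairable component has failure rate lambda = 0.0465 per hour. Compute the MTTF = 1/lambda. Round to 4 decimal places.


lambda = 0.0465
MTTF = 1 / 0.0465
MTTF = 21.5054

21.5054


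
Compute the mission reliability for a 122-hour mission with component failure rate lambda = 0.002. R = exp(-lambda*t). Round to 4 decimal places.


lambda = 0.002
mission_time = 122
lambda * t = 0.002 * 122 = 0.244
R = exp(-0.244)
R = 0.7835

0.7835


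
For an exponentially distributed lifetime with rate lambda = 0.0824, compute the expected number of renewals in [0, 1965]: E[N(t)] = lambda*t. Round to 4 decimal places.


lambda = 0.0824
t = 1965
E[N(t)] = lambda * t
E[N(t)] = 0.0824 * 1965
E[N(t)] = 161.916

161.916


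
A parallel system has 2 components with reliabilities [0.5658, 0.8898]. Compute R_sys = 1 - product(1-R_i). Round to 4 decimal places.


Components: [0.5658, 0.8898]
(1 - 0.5658) = 0.4342, running product = 0.4342
(1 - 0.8898) = 0.1102, running product = 0.0478
Product of (1-R_i) = 0.0478
R_sys = 1 - 0.0478 = 0.9522

0.9522


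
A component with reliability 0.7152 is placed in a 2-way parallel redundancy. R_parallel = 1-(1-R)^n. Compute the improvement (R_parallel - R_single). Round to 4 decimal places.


R_single = 0.7152, n = 2
1 - R_single = 0.2848
(1 - R_single)^n = 0.2848^2 = 0.0811
R_parallel = 1 - 0.0811 = 0.9189
Improvement = 0.9189 - 0.7152
Improvement = 0.2037

0.2037


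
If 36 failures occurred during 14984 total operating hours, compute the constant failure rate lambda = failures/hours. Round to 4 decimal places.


failures = 36
total_hours = 14984
lambda = 36 / 14984
lambda = 0.0024

0.0024


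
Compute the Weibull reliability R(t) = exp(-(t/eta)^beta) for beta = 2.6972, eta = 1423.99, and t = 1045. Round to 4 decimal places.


beta = 2.6972, eta = 1423.99, t = 1045
t/eta = 1045 / 1423.99 = 0.7339
(t/eta)^beta = 0.7339^2.6972 = 0.434
R(t) = exp(-0.434)
R(t) = 0.6479

0.6479


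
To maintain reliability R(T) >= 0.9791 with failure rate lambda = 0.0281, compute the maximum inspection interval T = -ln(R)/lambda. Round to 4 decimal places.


R_target = 0.9791
lambda = 0.0281
-ln(0.9791) = 0.0211
T = 0.0211 / 0.0281
T = 0.7517

0.7517


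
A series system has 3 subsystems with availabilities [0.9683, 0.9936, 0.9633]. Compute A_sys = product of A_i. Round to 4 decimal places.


Subsystems: [0.9683, 0.9936, 0.9633]
After subsystem 1 (A=0.9683): product = 0.9683
After subsystem 2 (A=0.9936): product = 0.9621
After subsystem 3 (A=0.9633): product = 0.9268
A_sys = 0.9268

0.9268


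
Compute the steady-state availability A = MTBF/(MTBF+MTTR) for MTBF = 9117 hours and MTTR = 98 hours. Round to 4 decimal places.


MTBF = 9117
MTTR = 98
MTBF + MTTR = 9215
A = 9117 / 9215
A = 0.9894

0.9894


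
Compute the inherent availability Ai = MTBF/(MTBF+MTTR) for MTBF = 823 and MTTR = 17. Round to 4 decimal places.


MTBF = 823
MTTR = 17
MTBF + MTTR = 840
Ai = 823 / 840
Ai = 0.9798

0.9798


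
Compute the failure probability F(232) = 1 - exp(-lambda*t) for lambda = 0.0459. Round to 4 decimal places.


lambda = 0.0459, t = 232
lambda * t = 10.6488
exp(-10.6488) = 0.0
F(t) = 1 - 0.0
F(t) = 1.0

1.0


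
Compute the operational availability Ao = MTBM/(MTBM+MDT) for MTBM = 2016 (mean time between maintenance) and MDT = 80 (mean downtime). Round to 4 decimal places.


MTBM = 2016
MDT = 80
MTBM + MDT = 2096
Ao = 2016 / 2096
Ao = 0.9618

0.9618


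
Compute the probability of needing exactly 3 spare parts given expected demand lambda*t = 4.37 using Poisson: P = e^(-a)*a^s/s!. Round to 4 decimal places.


a = 4.37, s = 3
e^(-a) = e^(-4.37) = 0.0127
a^s = 4.37^3 = 83.4535
s! = 6
P = 0.0127 * 83.4535 / 6
P = 0.176

0.176


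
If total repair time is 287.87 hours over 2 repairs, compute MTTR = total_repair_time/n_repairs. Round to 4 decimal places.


total_repair_time = 287.87
n_repairs = 2
MTTR = 287.87 / 2
MTTR = 143.935

143.935


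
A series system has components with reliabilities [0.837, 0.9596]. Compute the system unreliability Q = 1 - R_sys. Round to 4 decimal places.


Components: [0.837, 0.9596]
After component 1: product = 0.837
After component 2: product = 0.8032
R_sys = 0.8032
Q = 1 - 0.8032 = 0.1968

0.1968


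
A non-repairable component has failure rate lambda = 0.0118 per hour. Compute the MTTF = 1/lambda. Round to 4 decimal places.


lambda = 0.0118
MTTF = 1 / 0.0118
MTTF = 84.7458

84.7458


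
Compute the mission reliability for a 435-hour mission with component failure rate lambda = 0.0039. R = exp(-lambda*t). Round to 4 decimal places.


lambda = 0.0039
mission_time = 435
lambda * t = 0.0039 * 435 = 1.6965
R = exp(-1.6965)
R = 0.1833

0.1833


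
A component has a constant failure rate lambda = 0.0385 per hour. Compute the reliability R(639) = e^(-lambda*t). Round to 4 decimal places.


lambda = 0.0385
t = 639
lambda * t = 24.6015
R(t) = e^(-24.6015)
R(t) = 0.0

0.0


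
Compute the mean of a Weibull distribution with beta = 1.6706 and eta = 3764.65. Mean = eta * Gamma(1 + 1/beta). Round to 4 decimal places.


beta = 1.6706, eta = 3764.65
1/beta = 0.5986
1 + 1/beta = 1.5986
Gamma(1.5986) = 0.8934
Mean = 3764.65 * 0.8934
Mean = 3363.1765

3363.1765


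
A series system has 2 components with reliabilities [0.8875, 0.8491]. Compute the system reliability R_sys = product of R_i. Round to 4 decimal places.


Components: [0.8875, 0.8491]
After component 1 (R=0.8875): product = 0.8875
After component 2 (R=0.8491): product = 0.7536
R_sys = 0.7536

0.7536


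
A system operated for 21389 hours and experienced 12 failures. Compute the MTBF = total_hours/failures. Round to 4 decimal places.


total_hours = 21389
failures = 12
MTBF = 21389 / 12
MTBF = 1782.4167

1782.4167


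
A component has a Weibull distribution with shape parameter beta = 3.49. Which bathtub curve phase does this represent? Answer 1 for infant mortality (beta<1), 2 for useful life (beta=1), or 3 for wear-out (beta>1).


beta = 3.49
Compare beta to 1:
beta < 1 => infant mortality (phase 1)
beta = 1 => useful life (phase 2)
beta > 1 => wear-out (phase 3)
Since beta = 3.49, this is wear-out (increasing failure rate)
Phase = 3

3


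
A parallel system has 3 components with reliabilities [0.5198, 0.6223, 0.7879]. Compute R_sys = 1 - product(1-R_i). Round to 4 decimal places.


Components: [0.5198, 0.6223, 0.7879]
(1 - 0.5198) = 0.4802, running product = 0.4802
(1 - 0.6223) = 0.3777, running product = 0.1814
(1 - 0.7879) = 0.2121, running product = 0.0385
Product of (1-R_i) = 0.0385
R_sys = 1 - 0.0385 = 0.9615

0.9615


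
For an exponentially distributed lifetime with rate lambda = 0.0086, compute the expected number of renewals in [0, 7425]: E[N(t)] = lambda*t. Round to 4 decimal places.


lambda = 0.0086
t = 7425
E[N(t)] = lambda * t
E[N(t)] = 0.0086 * 7425
E[N(t)] = 63.855

63.855


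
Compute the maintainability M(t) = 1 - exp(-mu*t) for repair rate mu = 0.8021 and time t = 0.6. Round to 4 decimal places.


mu = 0.8021, t = 0.6
mu * t = 0.8021 * 0.6 = 0.4813
exp(-0.4813) = 0.618
M(t) = 1 - 0.618
M(t) = 0.382

0.382


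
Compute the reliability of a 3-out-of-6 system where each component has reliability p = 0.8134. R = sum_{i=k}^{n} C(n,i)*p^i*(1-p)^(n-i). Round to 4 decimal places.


k = 3, n = 6, p = 0.8134
i=3: C(6,3)=20 * 0.8134^3 * 0.1866^3 = 0.0699
i=4: C(6,4)=15 * 0.8134^4 * 0.1866^2 = 0.2286
i=5: C(6,5)=6 * 0.8134^5 * 0.1866^1 = 0.3986
i=6: C(6,6)=1 * 0.8134^6 * 0.1866^0 = 0.2896
R = sum of terms = 0.9868

0.9868


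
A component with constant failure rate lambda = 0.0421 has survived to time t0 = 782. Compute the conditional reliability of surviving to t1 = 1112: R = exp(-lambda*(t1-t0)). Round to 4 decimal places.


lambda = 0.0421
t0 = 782, t1 = 1112
t1 - t0 = 330
lambda * (t1-t0) = 0.0421 * 330 = 13.893
R = exp(-13.893)
R = 0.0

0.0


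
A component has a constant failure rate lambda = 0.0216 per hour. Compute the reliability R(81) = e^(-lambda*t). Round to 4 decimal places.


lambda = 0.0216
t = 81
lambda * t = 1.7496
R(t) = e^(-1.7496)
R(t) = 0.1738

0.1738


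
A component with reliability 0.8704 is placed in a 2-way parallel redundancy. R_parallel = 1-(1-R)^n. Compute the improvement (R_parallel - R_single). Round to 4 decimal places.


R_single = 0.8704, n = 2
1 - R_single = 0.1296
(1 - R_single)^n = 0.1296^2 = 0.0168
R_parallel = 1 - 0.0168 = 0.9832
Improvement = 0.9832 - 0.8704
Improvement = 0.1128

0.1128


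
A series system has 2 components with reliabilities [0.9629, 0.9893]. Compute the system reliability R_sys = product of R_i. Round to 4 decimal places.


Components: [0.9629, 0.9893]
After component 1 (R=0.9629): product = 0.9629
After component 2 (R=0.9893): product = 0.9526
R_sys = 0.9526

0.9526


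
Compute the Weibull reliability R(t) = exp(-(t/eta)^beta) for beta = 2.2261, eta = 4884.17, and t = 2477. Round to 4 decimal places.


beta = 2.2261, eta = 4884.17, t = 2477
t/eta = 2477 / 4884.17 = 0.5071
(t/eta)^beta = 0.5071^2.2261 = 0.2206
R(t) = exp(-0.2206)
R(t) = 0.802

0.802


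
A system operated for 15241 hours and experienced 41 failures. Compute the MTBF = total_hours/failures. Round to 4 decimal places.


total_hours = 15241
failures = 41
MTBF = 15241 / 41
MTBF = 371.7317

371.7317


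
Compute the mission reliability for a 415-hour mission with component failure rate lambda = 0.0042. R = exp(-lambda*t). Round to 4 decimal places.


lambda = 0.0042
mission_time = 415
lambda * t = 0.0042 * 415 = 1.743
R = exp(-1.743)
R = 0.175

0.175


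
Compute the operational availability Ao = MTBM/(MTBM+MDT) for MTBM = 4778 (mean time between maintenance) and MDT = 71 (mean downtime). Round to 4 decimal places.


MTBM = 4778
MDT = 71
MTBM + MDT = 4849
Ao = 4778 / 4849
Ao = 0.9854

0.9854


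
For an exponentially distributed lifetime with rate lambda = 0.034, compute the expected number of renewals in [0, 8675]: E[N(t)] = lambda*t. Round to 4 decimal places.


lambda = 0.034
t = 8675
E[N(t)] = lambda * t
E[N(t)] = 0.034 * 8675
E[N(t)] = 294.95

294.95


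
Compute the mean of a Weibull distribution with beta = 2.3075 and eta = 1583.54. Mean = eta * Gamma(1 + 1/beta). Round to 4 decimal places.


beta = 2.3075, eta = 1583.54
1/beta = 0.4334
1 + 1/beta = 1.4334
Gamma(1.4334) = 0.8859
Mean = 1583.54 * 0.8859
Mean = 1402.9349

1402.9349


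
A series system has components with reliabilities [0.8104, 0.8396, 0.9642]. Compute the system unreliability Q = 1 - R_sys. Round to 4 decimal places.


Components: [0.8104, 0.8396, 0.9642]
After component 1: product = 0.8104
After component 2: product = 0.6804
After component 3: product = 0.6561
R_sys = 0.6561
Q = 1 - 0.6561 = 0.3439

0.3439


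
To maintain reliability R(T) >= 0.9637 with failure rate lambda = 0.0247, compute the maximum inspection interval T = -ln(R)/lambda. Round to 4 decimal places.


R_target = 0.9637
lambda = 0.0247
-ln(0.9637) = 0.037
T = 0.037 / 0.0247
T = 1.497

1.497


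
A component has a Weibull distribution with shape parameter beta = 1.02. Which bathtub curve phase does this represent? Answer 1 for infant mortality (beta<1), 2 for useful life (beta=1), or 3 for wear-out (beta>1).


beta = 1.02
Compare beta to 1:
beta < 1 => infant mortality (phase 1)
beta = 1 => useful life (phase 2)
beta > 1 => wear-out (phase 3)
Since beta = 1.02, this is wear-out (increasing failure rate)
Phase = 3

3


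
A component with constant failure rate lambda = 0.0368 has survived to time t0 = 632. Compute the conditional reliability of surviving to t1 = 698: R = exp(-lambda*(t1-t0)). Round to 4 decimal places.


lambda = 0.0368
t0 = 632, t1 = 698
t1 - t0 = 66
lambda * (t1-t0) = 0.0368 * 66 = 2.4288
R = exp(-2.4288)
R = 0.0881

0.0881


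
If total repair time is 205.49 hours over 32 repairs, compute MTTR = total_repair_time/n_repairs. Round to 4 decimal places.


total_repair_time = 205.49
n_repairs = 32
MTTR = 205.49 / 32
MTTR = 6.4216

6.4216


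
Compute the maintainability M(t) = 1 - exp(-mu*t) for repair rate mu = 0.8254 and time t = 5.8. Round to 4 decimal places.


mu = 0.8254, t = 5.8
mu * t = 0.8254 * 5.8 = 4.7873
exp(-4.7873) = 0.0083
M(t) = 1 - 0.0083
M(t) = 0.9917

0.9917


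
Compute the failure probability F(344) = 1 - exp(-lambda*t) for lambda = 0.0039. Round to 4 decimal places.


lambda = 0.0039, t = 344
lambda * t = 1.3416
exp(-1.3416) = 0.2614
F(t) = 1 - 0.2614
F(t) = 0.7386

0.7386


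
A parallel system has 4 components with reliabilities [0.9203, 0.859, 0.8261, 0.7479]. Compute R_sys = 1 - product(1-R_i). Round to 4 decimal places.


Components: [0.9203, 0.859, 0.8261, 0.7479]
(1 - 0.9203) = 0.0797, running product = 0.0797
(1 - 0.859) = 0.141, running product = 0.0112
(1 - 0.8261) = 0.1739, running product = 0.002
(1 - 0.7479) = 0.2521, running product = 0.0005
Product of (1-R_i) = 0.0005
R_sys = 1 - 0.0005 = 0.9995

0.9995


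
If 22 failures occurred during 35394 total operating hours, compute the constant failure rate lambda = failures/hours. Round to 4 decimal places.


failures = 22
total_hours = 35394
lambda = 22 / 35394
lambda = 0.0006

0.0006


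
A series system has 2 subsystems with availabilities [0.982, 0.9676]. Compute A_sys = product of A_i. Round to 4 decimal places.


Subsystems: [0.982, 0.9676]
After subsystem 1 (A=0.982): product = 0.982
After subsystem 2 (A=0.9676): product = 0.9502
A_sys = 0.9502

0.9502
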